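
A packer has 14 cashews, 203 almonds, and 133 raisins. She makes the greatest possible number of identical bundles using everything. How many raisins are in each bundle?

Number of bundles = gcd(14, 203, 133).
14 = 2 × 7
203 = 7 × 29
133 = 7 × 19
gcd(14, 203, 133) = 7.
raisins per bundle = 133 / 7 = 19.

19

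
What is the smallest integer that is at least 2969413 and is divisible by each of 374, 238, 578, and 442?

3471468

The integer must be a common multiple of 374, 238, 578, and 442, so a multiple of their LCM.
374 = 2 × 11 × 17
238 = 2 × 7 × 17
578 = 2 × 17^2
442 = 2 × 13 × 17
LCM(374, 238, 578, 442) = 2 × 7 × 11 × 13 × 17^2 = 578578.
Smallest multiple of 578578 that is ≥ 2969413: ⌈2969413/578578⌉ × 578578 = 6 × 578578 = 3471468.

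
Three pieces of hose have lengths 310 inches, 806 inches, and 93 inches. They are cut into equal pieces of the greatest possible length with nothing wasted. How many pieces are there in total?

39

Piece length = gcd(310, 806, 93).
310 = 2 × 5 × 31
806 = 2 × 13 × 31
93 = 3 × 31
gcd(310, 806, 93) = 31.
Total pieces = 310/31 + 806/31 + 93/31 = 10 + 26 + 3 = 39.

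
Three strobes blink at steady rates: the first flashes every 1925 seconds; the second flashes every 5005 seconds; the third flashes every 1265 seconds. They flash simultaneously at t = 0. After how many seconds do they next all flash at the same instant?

They coincide at every common multiple of the periods; the first is the LCM.
1925 = 5^2 × 7 × 11
5005 = 5 × 7 × 11 × 13
1265 = 5 × 11 × 23
LCM(1925, 5005, 1265) = 5^2 × 7 × 11 × 13 × 23 = 575575.

575575 seconds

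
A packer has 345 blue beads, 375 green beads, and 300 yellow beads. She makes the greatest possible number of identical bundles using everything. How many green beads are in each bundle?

25

Number of bundles = gcd(345, 375, 300).
345 = 3 × 5 × 23
375 = 3 × 5^3
300 = 2^2 × 3 × 5^2
gcd(345, 375, 300) = 3 × 5 = 15.
green beads per bundle = 375 / 15 = 25.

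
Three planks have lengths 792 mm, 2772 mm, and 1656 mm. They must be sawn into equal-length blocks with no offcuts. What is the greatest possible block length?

36 mm

This is the greatest common divisor of 792, 2772, and 1656.
792 = 2^3 × 3^2 × 11
2772 = 2^2 × 3^2 × 7 × 11
1656 = 2^3 × 3^2 × 23
gcd(792, 2772, 1656) = 2^2 × 3^2 = 36.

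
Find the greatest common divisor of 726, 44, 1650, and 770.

22

726 = 2 × 3 × 11^2
44 = 2^2 × 11
1650 = 2 × 3 × 5^2 × 11
770 = 2 × 5 × 7 × 11
gcd(726, 44, 1650, 770) = 2 × 11 = 22.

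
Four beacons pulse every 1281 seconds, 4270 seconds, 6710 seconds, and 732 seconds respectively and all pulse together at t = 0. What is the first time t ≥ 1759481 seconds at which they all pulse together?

1972740 seconds

Joint pulses occur at multiples of LCM(1281, 4270, 6710, 732).
1281 = 3 × 7 × 61
4270 = 2 × 5 × 7 × 61
6710 = 2 × 5 × 11 × 61
732 = 2^2 × 3 × 61
LCM(1281, 4270, 6710, 732) = 2^2 × 3 × 5 × 7 × 11 × 61 = 281820.
Smallest multiple of 281820 that is ≥ 1759481: ⌈1759481/281820⌉ × 281820 = 7 × 281820 = 1972740.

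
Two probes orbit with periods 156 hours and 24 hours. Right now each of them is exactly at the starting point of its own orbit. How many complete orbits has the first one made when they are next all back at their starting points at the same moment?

2 orbits

All finish a whole number of cycles simultaneously at t = LCM of the periods.
156 = 2^2 × 3 × 13
24 = 2^3 × 3
LCM(156, 24) = 2^3 × 3 × 13 = 312.
Orbits for period 156: 312 / 156 = 2.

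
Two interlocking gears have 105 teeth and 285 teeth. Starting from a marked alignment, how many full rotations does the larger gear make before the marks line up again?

The first common completion time is the LCM of the periods.
105 = 3 × 5 × 7
285 = 3 × 5 × 19
LCM(105, 285) = 3 × 5 × 7 × 19 = 1995.
Rotations for period 285: 1995 / 285 = 7.

7 rotations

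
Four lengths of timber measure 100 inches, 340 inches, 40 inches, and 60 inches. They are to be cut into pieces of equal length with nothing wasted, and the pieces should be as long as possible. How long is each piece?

20 inches

The greatest length dividing all of 100, 340, 40, and 60 is their gcd.
100 = 2^2 × 5^2
340 = 2^2 × 5 × 17
40 = 2^3 × 5
60 = 2^2 × 3 × 5
gcd(100, 340, 40, 60) = 2^2 × 5 = 20.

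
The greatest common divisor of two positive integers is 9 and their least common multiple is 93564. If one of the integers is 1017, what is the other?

For two integers, gcd × lcm = product, so the other is (9 × 93564) / 1017 = 842076 / 1017 = 828.

828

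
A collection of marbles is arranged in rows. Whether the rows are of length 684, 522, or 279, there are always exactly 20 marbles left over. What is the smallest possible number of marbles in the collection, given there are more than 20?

N − 20 must be a common multiple of 684, 522, and 279.
684 = 2^2 × 3^2 × 19
522 = 2 × 3^2 × 29
279 = 3^2 × 31
LCM(684, 522, 279) = 2^2 × 3^2 × 19 × 29 × 31 = 614916.
Smallest N > 20 is LCM + 20 = 614916 + 20 = 614936.

614936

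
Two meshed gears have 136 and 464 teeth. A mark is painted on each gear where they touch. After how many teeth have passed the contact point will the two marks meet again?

7888 teeth

We need the least common multiple of the intervals.
136 = 2^3 × 17
464 = 2^4 × 29
LCM(136, 464) = 2^4 × 17 × 29 = 7888.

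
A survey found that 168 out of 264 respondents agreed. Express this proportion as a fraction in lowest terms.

7/11

168 = 2^3 × 3 × 7
264 = 2^3 × 3 × 11
gcd(168, 264) = 2^3 × 3 = 24.
Divide numerator and denominator by 24: 168/264 = 7/11.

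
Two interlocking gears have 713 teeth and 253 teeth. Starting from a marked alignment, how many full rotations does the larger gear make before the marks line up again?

11 rotations

The first common completion time is the LCM of the periods.
713 = 23 × 31
253 = 11 × 23
LCM(713, 253) = 11 × 23 × 31 = 7843.
Rotations for period 713: 7843 / 713 = 11.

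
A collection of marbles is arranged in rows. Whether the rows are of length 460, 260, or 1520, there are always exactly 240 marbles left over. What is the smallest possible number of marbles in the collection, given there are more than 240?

454720

N − 240 must be a common multiple of 460, 260, and 1520.
460 = 2^2 × 5 × 23
260 = 2^2 × 5 × 13
1520 = 2^4 × 5 × 19
LCM(460, 260, 1520) = 2^4 × 5 × 13 × 19 × 23 = 454480.
Smallest N > 240 is LCM + 240 = 454480 + 240 = 454720.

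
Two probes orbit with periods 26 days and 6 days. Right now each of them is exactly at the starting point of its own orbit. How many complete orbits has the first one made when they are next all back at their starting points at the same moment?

They are all back at their starting positions together after one LCM of the periods.
26 = 2 × 13
6 = 2 × 3
LCM(26, 6) = 2 × 3 × 13 = 78.
Orbits for period 26: 78 / 26 = 3.

3 orbits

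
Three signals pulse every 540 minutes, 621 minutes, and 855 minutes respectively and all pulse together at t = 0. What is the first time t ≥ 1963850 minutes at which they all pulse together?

Joint pulses occur at multiples of LCM(540, 621, 855).
540 = 2^2 × 3^3 × 5
621 = 3^3 × 23
855 = 3^2 × 5 × 19
LCM(540, 621, 855) = 2^2 × 3^3 × 5 × 19 × 23 = 235980.
Smallest multiple of 235980 that is ≥ 1963850: ⌈1963850/235980⌉ × 235980 = 9 × 235980 = 2123820.

2123820 minutes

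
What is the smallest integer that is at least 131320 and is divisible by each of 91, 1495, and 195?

156975

The integer must be a common multiple of 91, 1495, and 195, so a multiple of their LCM.
91 = 7 × 13
1495 = 5 × 13 × 23
195 = 3 × 5 × 13
LCM(91, 1495, 195) = 3 × 5 × 7 × 13 × 23 = 31395.
Smallest multiple of 31395 that is ≥ 131320: ⌈131320/31395⌉ × 31395 = 5 × 31395 = 156975.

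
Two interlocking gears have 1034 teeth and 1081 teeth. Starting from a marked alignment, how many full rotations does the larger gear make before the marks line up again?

They are all back at their starting positions together after one LCM of the periods.
1034 = 2 × 11 × 47
1081 = 23 × 47
LCM(1034, 1081) = 2 × 11 × 23 × 47 = 23782.
Rotations for period 1081: 23782 / 1081 = 22.

22 rotations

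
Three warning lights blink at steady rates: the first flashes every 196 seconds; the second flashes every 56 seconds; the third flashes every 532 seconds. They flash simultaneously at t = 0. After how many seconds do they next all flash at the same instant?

They coincide at every common multiple of the periods; the first is the LCM.
196 = 2^2 × 7^2
56 = 2^3 × 7
532 = 2^2 × 7 × 19
LCM(196, 56, 532) = 2^3 × 7^2 × 19 = 7448.

7448 seconds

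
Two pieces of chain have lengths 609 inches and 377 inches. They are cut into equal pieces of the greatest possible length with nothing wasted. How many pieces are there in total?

34

Piece length = gcd(609, 377).
609 = 3 × 7 × 29
377 = 13 × 29
gcd(609, 377) = 29.
Total pieces = 609/29 + 377/29 = 21 + 13 = 34.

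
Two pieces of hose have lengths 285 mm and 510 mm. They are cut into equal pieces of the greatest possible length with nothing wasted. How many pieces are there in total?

53

Piece length = gcd(285, 510).
285 = 3 × 5 × 19
510 = 2 × 3 × 5 × 17
gcd(285, 510) = 3 × 5 = 15.
Total pieces = 285/15 + 510/15 = 19 + 34 = 53.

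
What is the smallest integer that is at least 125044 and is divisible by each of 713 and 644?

The integer must be a common multiple of 713 and 644, so a multiple of their LCM.
713 = 23 × 31
644 = 2^2 × 7 × 23
LCM(713, 644) = 2^2 × 7 × 23 × 31 = 19964.
Smallest multiple of 19964 that is ≥ 125044: ⌈125044/19964⌉ × 19964 = 7 × 19964 = 139748.

139748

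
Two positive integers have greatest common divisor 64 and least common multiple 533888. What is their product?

34168832

For any two positive integers, gcd × lcm = product = 64 × 533888 = 34168832.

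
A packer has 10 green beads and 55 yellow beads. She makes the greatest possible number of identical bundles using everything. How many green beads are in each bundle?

2

Number of bundles = gcd(10, 55).
10 = 2 × 5
55 = 5 × 11
gcd(10, 55) = 5.
green beads per bundle = 10 / 5 = 2.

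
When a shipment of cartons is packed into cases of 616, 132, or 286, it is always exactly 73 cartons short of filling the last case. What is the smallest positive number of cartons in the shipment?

23951

Being 73 short of a full case of size k means N ≡ −73 (mod k), i.e. N + 73 is a multiple of each size.
616 = 2^3 × 7 × 11
132 = 2^2 × 3 × 11
286 = 2 × 11 × 13
LCM(616, 132, 286) = 2^3 × 3 × 7 × 11 × 13 = 24024.
Smallest positive N is 24024 − 73 = 23951.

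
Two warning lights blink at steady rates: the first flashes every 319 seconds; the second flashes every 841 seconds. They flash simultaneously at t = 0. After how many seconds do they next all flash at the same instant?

9251 seconds

The first simultaneous occurrence is after LCM of the individual periods.
319 = 11 × 29
841 = 29^2
LCM(319, 841) = 11 × 29^2 = 9251.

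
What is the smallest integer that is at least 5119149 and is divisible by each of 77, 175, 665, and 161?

5888575

The integer must be a common multiple of 77, 175, 665, and 161, so a multiple of their LCM.
77 = 7 × 11
175 = 5^2 × 7
665 = 5 × 7 × 19
161 = 7 × 23
LCM(77, 175, 665, 161) = 5^2 × 7 × 11 × 19 × 23 = 841225.
Smallest multiple of 841225 that is ≥ 5119149: ⌈5119149/841225⌉ × 841225 = 7 × 841225 = 5888575.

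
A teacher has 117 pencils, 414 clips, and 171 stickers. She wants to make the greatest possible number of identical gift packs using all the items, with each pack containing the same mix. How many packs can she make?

The pack count must divide each quantity, so the greatest is gcd(117, 414, 171).
117 = 3^2 × 13
414 = 2 × 3^2 × 23
171 = 3^2 × 19
gcd(117, 414, 171) = 3^2 = 9.

9 packs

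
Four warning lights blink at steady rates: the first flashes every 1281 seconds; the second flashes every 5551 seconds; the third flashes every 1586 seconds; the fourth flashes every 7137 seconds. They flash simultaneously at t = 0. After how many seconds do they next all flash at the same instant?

99918 seconds

The first simultaneous occurrence is after LCM of the individual periods.
1281 = 3 × 7 × 61
5551 = 7 × 13 × 61
1586 = 2 × 13 × 61
7137 = 3^2 × 13 × 61
LCM(1281, 5551, 1586, 7137) = 2 × 3^2 × 7 × 13 × 61 = 99918.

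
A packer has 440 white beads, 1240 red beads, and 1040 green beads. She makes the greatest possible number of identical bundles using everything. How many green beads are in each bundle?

26

Number of bundles = gcd(440, 1240, 1040).
440 = 2^3 × 5 × 11
1240 = 2^3 × 5 × 31
1040 = 2^4 × 5 × 13
gcd(440, 1240, 1040) = 2^3 × 5 = 40.
green beads per bundle = 1040 / 40 = 26.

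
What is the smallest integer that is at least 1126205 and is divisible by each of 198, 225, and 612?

The integer must be a common multiple of 198, 225, and 612, so a multiple of their LCM.
198 = 2 × 3^2 × 11
225 = 3^2 × 5^2
612 = 2^2 × 3^2 × 17
LCM(198, 225, 612) = 2^2 × 3^2 × 5^2 × 11 × 17 = 168300.
Smallest multiple of 168300 that is ≥ 1126205: ⌈1126205/168300⌉ × 168300 = 7 × 168300 = 1178100.

1178100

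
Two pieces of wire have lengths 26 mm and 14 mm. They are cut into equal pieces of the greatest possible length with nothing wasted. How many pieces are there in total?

20

Piece length = gcd(26, 14).
26 = 2 × 13
14 = 2 × 7
gcd(26, 14) = 2.
Total pieces = 26/2 + 14/2 = 13 + 7 = 20.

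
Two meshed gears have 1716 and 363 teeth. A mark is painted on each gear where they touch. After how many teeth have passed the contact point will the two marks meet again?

They coincide at every common multiple of the periods; the first is the LCM.
1716 = 2^2 × 3 × 11 × 13
363 = 3 × 11^2
LCM(1716, 363) = 2^2 × 3 × 11^2 × 13 = 18876.

18876 teeth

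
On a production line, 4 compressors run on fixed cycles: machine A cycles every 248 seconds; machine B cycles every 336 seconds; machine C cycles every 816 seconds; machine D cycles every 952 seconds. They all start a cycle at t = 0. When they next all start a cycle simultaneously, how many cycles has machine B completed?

527 cycles

They are all back at their starting positions together after one LCM of the periods.
248 = 2^3 × 31
336 = 2^4 × 3 × 7
816 = 2^4 × 3 × 17
952 = 2^3 × 7 × 17
LCM(248, 336, 816, 952) = 2^4 × 3 × 7 × 17 × 31 = 177072.
Cycles for period 336: 177072 / 336 = 527.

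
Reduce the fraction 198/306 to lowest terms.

198 = 2 × 3^2 × 11
306 = 2 × 3^2 × 17
gcd(198, 306) = 2 × 3^2 = 18.
Divide numerator and denominator by 18: 198/306 = 11/17.

11/17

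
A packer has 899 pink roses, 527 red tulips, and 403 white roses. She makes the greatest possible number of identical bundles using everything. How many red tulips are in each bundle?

Number of bundles = gcd(899, 527, 403).
899 = 29 × 31
527 = 17 × 31
403 = 13 × 31
gcd(899, 527, 403) = 31.
red tulips per bundle = 527 / 31 = 17.

17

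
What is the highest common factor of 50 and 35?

50 = 2 × 5^2
35 = 5 × 7
gcd(50, 35) = 5.

5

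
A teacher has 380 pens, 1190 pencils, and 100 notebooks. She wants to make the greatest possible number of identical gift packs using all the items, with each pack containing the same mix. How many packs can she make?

10 packs

The pack count must divide each quantity, so the greatest is gcd(380, 1190, 100).
380 = 2^2 × 5 × 19
1190 = 2 × 5 × 7 × 17
100 = 2^2 × 5^2
gcd(380, 1190, 100) = 2 × 5 = 10.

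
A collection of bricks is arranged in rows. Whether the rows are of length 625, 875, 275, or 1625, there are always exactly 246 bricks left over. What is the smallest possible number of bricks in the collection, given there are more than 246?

625871

N − 246 must be a common multiple of 625, 875, 275, and 1625.
625 = 5^4
875 = 5^3 × 7
275 = 5^2 × 11
1625 = 5^3 × 13
LCM(625, 875, 275, 1625) = 5^4 × 7 × 11 × 13 = 625625.
Smallest N > 246 is LCM + 246 = 625625 + 246 = 625871.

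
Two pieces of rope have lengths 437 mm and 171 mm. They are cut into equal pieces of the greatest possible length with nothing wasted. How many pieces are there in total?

Piece length = gcd(437, 171).
437 = 19 × 23
171 = 3^2 × 19
gcd(437, 171) = 19.
Total pieces = 437/19 + 171/19 = 23 + 9 = 32.

32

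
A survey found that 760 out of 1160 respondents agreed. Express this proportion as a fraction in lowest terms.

19/29

760 = 2^3 × 5 × 19
1160 = 2^3 × 5 × 29
gcd(760, 1160) = 2^3 × 5 = 40.
Divide numerator and denominator by 40: 760/1160 = 19/29.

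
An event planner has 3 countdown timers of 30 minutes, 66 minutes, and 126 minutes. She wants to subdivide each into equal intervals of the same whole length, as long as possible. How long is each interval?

The interval must divide each timer length; the longest such is the gcd.
30 = 2 × 3 × 5
66 = 2 × 3 × 11
126 = 2 × 3^2 × 7
gcd(30, 66, 126) = 2 × 3 = 6.

6 minutes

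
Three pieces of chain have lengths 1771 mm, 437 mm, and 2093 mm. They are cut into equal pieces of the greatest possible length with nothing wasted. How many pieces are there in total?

187

Piece length = gcd(1771, 437, 2093).
1771 = 7 × 11 × 23
437 = 19 × 23
2093 = 7 × 13 × 23
gcd(1771, 437, 2093) = 23.
Total pieces = 1771/23 + 437/23 + 2093/23 = 77 + 19 + 91 = 187.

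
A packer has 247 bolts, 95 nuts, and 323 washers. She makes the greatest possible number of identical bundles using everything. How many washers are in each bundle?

17

Number of bundles = gcd(247, 95, 323).
247 = 13 × 19
95 = 5 × 19
323 = 17 × 19
gcd(247, 95, 323) = 19.
washers per bundle = 323 / 19 = 17.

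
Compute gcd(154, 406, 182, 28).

154 = 2 × 7 × 11
406 = 2 × 7 × 29
182 = 2 × 7 × 13
28 = 2^2 × 7
gcd(154, 406, 182, 28) = 2 × 7 = 14.

14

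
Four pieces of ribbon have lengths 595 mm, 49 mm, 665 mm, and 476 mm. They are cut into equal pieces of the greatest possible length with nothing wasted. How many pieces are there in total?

255

Piece length = gcd(595, 49, 665, 476).
595 = 5 × 7 × 17
49 = 7^2
665 = 5 × 7 × 19
476 = 2^2 × 7 × 17
gcd(595, 49, 665, 476) = 7.
Total pieces = 595/7 + 49/7 + 665/7 + 476/7 = 85 + 7 + 95 + 68 = 255.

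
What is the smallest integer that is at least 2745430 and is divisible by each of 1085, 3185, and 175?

The integer must be a common multiple of 1085, 3185, and 175, so a multiple of their LCM.
1085 = 5 × 7 × 31
3185 = 5 × 7^2 × 13
175 = 5^2 × 7
LCM(1085, 3185, 175) = 5^2 × 7^2 × 13 × 31 = 493675.
Smallest multiple of 493675 that is ≥ 2745430: ⌈2745430/493675⌉ × 493675 = 6 × 493675 = 2962050.

2962050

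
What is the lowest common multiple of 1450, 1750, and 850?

1450 = 2 × 5^2 × 29
1750 = 2 × 5^3 × 7
850 = 2 × 5^2 × 17
LCM(1450, 1750, 850) = 2 × 5^3 × 7 × 17 × 29 = 862750.

862750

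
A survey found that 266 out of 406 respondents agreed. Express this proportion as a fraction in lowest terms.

266 = 2 × 7 × 19
406 = 2 × 7 × 29
gcd(266, 406) = 2 × 7 = 14.
Divide numerator and denominator by 14: 266/406 = 19/29.

19/29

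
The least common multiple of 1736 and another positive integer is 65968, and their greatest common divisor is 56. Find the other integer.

gcd × lcm = product of the two integers, so the other integer is (56 × 65968) / 1736 = 2128.

2128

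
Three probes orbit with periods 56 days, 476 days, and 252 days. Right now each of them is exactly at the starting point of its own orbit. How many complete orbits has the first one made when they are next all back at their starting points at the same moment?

153 orbits

The first common completion time is the LCM of the periods.
56 = 2^3 × 7
476 = 2^2 × 7 × 17
252 = 2^2 × 3^2 × 7
LCM(56, 476, 252) = 2^3 × 3^2 × 7 × 17 = 8568.
Orbits for period 56: 8568 / 56 = 153.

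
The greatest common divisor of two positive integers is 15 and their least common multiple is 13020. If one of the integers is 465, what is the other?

420

For two integers, gcd × lcm = product, so the other is (15 × 13020) / 465 = 195300 / 465 = 420.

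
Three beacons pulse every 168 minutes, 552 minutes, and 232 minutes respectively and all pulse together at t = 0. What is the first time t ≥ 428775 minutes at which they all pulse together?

448224 minutes

Joint pulses occur at multiples of LCM(168, 552, 232).
168 = 2^3 × 3 × 7
552 = 2^3 × 3 × 23
232 = 2^3 × 29
LCM(168, 552, 232) = 2^3 × 3 × 7 × 23 × 29 = 112056.
Smallest multiple of 112056 that is ≥ 428775: ⌈428775/112056⌉ × 112056 = 4 × 112056 = 448224.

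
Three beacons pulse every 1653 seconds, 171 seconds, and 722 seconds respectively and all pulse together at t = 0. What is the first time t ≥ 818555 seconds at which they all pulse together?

Joint pulses occur at multiples of LCM(1653, 171, 722).
1653 = 3 × 19 × 29
171 = 3^2 × 19
722 = 2 × 19^2
LCM(1653, 171, 722) = 2 × 3^2 × 19^2 × 29 = 188442.
Smallest multiple of 188442 that is ≥ 818555: ⌈818555/188442⌉ × 188442 = 5 × 188442 = 942210.

942210 seconds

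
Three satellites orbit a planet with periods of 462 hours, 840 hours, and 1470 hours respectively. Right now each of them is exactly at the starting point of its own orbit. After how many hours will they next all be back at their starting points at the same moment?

They coincide at every common multiple of the periods; the first is the LCM.
462 = 2 × 3 × 7 × 11
840 = 2^3 × 3 × 5 × 7
1470 = 2 × 3 × 5 × 7^2
LCM(462, 840, 1470) = 2^3 × 3 × 5 × 7^2 × 11 = 64680.

64680 hours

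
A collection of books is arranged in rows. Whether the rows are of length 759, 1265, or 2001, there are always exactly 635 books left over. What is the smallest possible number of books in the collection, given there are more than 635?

110690

N − 635 must be a common multiple of 759, 1265, and 2001.
759 = 3 × 11 × 23
1265 = 5 × 11 × 23
2001 = 3 × 23 × 29
LCM(759, 1265, 2001) = 3 × 5 × 11 × 23 × 29 = 110055.
Smallest N > 635 is LCM + 635 = 110055 + 635 = 110690.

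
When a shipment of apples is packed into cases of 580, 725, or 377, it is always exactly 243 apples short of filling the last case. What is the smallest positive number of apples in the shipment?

Being 243 short of a full case of size k means N ≡ −243 (mod k), i.e. N + 243 is a multiple of each size.
580 = 2^2 × 5 × 29
725 = 5^2 × 29
377 = 13 × 29
LCM(580, 725, 377) = 2^2 × 5^2 × 13 × 29 = 37700.
Smallest positive N is 37700 − 243 = 37457.

37457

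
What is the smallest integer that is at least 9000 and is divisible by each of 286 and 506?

The integer must be a common multiple of 286 and 506, so a multiple of their LCM.
286 = 2 × 11 × 13
506 = 2 × 11 × 23
LCM(286, 506) = 2 × 11 × 13 × 23 = 6578.
Smallest multiple of 6578 that is ≥ 9000: ⌈9000/6578⌉ × 6578 = 2 × 6578 = 13156.

13156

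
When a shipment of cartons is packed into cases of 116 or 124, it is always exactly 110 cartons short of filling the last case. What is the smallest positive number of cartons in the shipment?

Being 110 short of a full case of size k means N ≡ −110 (mod k), i.e. N + 110 is a multiple of each size.
116 = 2^2 × 29
124 = 2^2 × 31
LCM(116, 124) = 2^2 × 29 × 31 = 3596.
Smallest positive N is 3596 − 110 = 3486.

3486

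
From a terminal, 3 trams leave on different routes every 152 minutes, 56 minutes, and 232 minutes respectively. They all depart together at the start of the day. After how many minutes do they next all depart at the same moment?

The first simultaneous occurrence is after LCM of the individual periods.
152 = 2^3 × 19
56 = 2^3 × 7
232 = 2^3 × 29
LCM(152, 56, 232) = 2^3 × 7 × 19 × 29 = 30856.

30856 minutes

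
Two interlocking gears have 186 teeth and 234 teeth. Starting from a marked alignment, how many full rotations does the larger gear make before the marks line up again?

31 rotations

They are all back at their starting positions together after one LCM of the periods.
186 = 2 × 3 × 31
234 = 2 × 3^2 × 13
LCM(186, 234) = 2 × 3^2 × 13 × 31 = 7254.
Rotations for period 234: 7254 / 234 = 31.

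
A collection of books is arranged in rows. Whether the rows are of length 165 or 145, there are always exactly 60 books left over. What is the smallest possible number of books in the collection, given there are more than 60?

4845

N − 60 must be a common multiple of 165 and 145.
165 = 3 × 5 × 11
145 = 5 × 29
LCM(165, 145) = 3 × 5 × 11 × 29 = 4785.
Smallest N > 60 is LCM + 60 = 4785 + 60 = 4845.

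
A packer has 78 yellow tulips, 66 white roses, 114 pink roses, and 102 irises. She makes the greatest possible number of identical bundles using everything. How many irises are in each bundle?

17

Number of bundles = gcd(78, 66, 114, 102).
78 = 2 × 3 × 13
66 = 2 × 3 × 11
114 = 2 × 3 × 19
102 = 2 × 3 × 17
gcd(78, 66, 114, 102) = 2 × 3 = 6.
irises per bundle = 102 / 6 = 17.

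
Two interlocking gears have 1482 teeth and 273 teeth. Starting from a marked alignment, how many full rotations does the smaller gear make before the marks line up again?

The first common completion time is the LCM of the periods.
1482 = 2 × 3 × 13 × 19
273 = 3 × 7 × 13
LCM(1482, 273) = 2 × 3 × 7 × 13 × 19 = 10374.
Rotations for period 273: 10374 / 273 = 38.

38 rotations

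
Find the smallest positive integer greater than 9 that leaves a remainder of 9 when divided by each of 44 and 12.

141

N − 9 must be a common multiple of 44 and 12.
44 = 2^2 × 11
12 = 2^2 × 3
LCM(44, 12) = 2^2 × 3 × 11 = 132.
Smallest N > 9 is LCM + 9 = 132 + 9 = 141.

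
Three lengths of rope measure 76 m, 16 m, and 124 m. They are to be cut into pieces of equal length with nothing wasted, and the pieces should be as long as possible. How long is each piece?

4 m

The greatest length dividing all of 76, 16, and 124 is their gcd.
76 = 2^2 × 19
16 = 2^4
124 = 2^2 × 31
gcd(76, 16, 124) = 2^2 = 4.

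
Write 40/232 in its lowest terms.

5/29

40 = 2^3 × 5
232 = 2^3 × 29
gcd(40, 232) = 2^3 = 8.
Divide numerator and denominator by 8: 40/232 = 5/29.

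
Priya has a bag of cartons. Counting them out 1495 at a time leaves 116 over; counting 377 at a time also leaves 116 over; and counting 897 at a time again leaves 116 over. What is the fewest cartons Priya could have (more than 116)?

N − 116 must be a common multiple of 1495, 377, and 897.
1495 = 5 × 13 × 23
377 = 13 × 29
897 = 3 × 13 × 23
LCM(1495, 377, 897) = 3 × 5 × 13 × 23 × 29 = 130065.
Smallest N > 116 is LCM + 116 = 130065 + 116 = 130181.

130181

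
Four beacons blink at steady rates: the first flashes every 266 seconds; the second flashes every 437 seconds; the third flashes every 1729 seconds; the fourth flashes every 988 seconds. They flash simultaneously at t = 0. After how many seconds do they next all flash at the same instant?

159068 seconds

The first simultaneous occurrence is after LCM of the individual periods.
266 = 2 × 7 × 19
437 = 19 × 23
1729 = 7 × 13 × 19
988 = 2^2 × 13 × 19
LCM(266, 437, 1729, 988) = 2^2 × 7 × 13 × 19 × 23 = 159068.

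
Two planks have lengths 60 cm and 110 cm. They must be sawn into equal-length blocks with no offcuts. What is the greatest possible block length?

The block length must divide every plank, so the greatest is gcd(60, 110).
60 = 2^2 × 3 × 5
110 = 2 × 5 × 11
gcd(60, 110) = 2 × 5 = 10.

10 cm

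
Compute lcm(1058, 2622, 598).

1058 = 2 × 23^2
2622 = 2 × 3 × 19 × 23
598 = 2 × 13 × 23
LCM(1058, 2622, 598) = 2 × 3 × 13 × 19 × 23^2 = 783978.

783978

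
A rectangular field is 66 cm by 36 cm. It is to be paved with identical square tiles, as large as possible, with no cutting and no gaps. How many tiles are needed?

66

Tile side = gcd(66, 36).
66 = 2 × 3 × 11
36 = 2^2 × 3^2
gcd(66, 36) = 2 × 3 = 6.
Tiles: (66/6) × (36/6) = 11 × 6 = 66.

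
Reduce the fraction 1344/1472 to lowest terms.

1344 = 2^6 × 3 × 7
1472 = 2^6 × 23
gcd(1344, 1472) = 2^6 = 64.
Divide numerator and denominator by 64: 1344/1472 = 21/23.

21/23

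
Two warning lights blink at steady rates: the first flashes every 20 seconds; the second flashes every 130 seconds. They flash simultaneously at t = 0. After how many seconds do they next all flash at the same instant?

They coincide at every common multiple of the periods; the first is the LCM.
20 = 2^2 × 5
130 = 2 × 5 × 13
LCM(20, 130) = 2^2 × 5 × 13 = 260.

260 seconds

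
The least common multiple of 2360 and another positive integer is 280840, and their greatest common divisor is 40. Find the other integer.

4760

gcd × lcm = product of the two integers, so the other integer is (40 × 280840) / 2360 = 4760.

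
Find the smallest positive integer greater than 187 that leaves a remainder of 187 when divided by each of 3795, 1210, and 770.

584617

N − 187 must be a common multiple of 3795, 1210, and 770.
3795 = 3 × 5 × 11 × 23
1210 = 2 × 5 × 11^2
770 = 2 × 5 × 7 × 11
LCM(3795, 1210, 770) = 2 × 3 × 5 × 7 × 11^2 × 23 = 584430.
Smallest N > 187 is LCM + 187 = 584430 + 187 = 584617.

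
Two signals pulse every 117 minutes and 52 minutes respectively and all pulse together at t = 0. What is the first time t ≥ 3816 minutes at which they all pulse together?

4212 minutes

Joint pulses occur at multiples of LCM(117, 52).
117 = 3^2 × 13
52 = 2^2 × 13
LCM(117, 52) = 2^2 × 3^2 × 13 = 468.
Smallest multiple of 468 that is ≥ 3816: ⌈3816/468⌉ × 468 = 9 × 468 = 4212.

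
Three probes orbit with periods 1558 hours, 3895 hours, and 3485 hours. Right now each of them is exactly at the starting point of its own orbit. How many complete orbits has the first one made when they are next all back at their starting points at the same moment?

85 orbits

The first common completion time is the LCM of the periods.
1558 = 2 × 19 × 41
3895 = 5 × 19 × 41
3485 = 5 × 17 × 41
LCM(1558, 3895, 3485) = 2 × 5 × 17 × 19 × 41 = 132430.
Orbits for period 1558: 132430 / 1558 = 85.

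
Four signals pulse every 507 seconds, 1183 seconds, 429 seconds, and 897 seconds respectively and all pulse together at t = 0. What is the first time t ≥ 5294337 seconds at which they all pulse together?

5387382 seconds

Joint pulses occur at multiples of LCM(507, 1183, 429, 897).
507 = 3 × 13^2
1183 = 7 × 13^2
429 = 3 × 11 × 13
897 = 3 × 13 × 23
LCM(507, 1183, 429, 897) = 3 × 7 × 11 × 13^2 × 23 = 897897.
Smallest multiple of 897897 that is ≥ 5294337: ⌈5294337/897897⌉ × 897897 = 6 × 897897 = 5387382.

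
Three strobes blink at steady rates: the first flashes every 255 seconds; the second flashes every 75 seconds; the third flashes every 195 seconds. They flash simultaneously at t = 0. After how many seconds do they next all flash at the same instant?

16575 seconds

We need the least common multiple of the intervals.
255 = 3 × 5 × 17
75 = 3 × 5^2
195 = 3 × 5 × 13
LCM(255, 75, 195) = 3 × 5^2 × 13 × 17 = 16575.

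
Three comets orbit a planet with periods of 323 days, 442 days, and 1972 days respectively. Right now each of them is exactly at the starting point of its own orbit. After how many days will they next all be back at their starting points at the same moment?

The first simultaneous occurrence is after LCM of the individual periods.
323 = 17 × 19
442 = 2 × 13 × 17
1972 = 2^2 × 17 × 29
LCM(323, 442, 1972) = 2^2 × 13 × 17 × 19 × 29 = 487084.

487084 days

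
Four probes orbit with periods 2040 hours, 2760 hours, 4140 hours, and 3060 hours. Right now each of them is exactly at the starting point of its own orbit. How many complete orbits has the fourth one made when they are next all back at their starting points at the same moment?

They are all back at their starting positions together after one LCM of the periods.
2040 = 2^3 × 3 × 5 × 17
2760 = 2^3 × 3 × 5 × 23
4140 = 2^2 × 3^2 × 5 × 23
3060 = 2^2 × 3^2 × 5 × 17
LCM(2040, 2760, 4140, 3060) = 2^3 × 3^2 × 5 × 17 × 23 = 140760.
Orbits for period 3060: 140760 / 3060 = 46.

46 orbits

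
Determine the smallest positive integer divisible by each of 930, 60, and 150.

9300

930 = 2 × 3 × 5 × 31
60 = 2^2 × 3 × 5
150 = 2 × 3 × 5^2
LCM(930, 60, 150) = 2^2 × 3 × 5^2 × 31 = 9300.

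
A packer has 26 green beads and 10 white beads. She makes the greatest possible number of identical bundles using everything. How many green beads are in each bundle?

Number of bundles = gcd(26, 10).
26 = 2 × 13
10 = 2 × 5
gcd(26, 10) = 2.
green beads per bundle = 26 / 2 = 13.

13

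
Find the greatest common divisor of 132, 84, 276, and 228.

12

132 = 2^2 × 3 × 11
84 = 2^2 × 3 × 7
276 = 2^2 × 3 × 23
228 = 2^2 × 3 × 19
gcd(132, 84, 276, 228) = 2^2 × 3 = 12.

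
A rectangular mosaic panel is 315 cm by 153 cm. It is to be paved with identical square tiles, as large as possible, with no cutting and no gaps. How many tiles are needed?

Tile side = gcd(315, 153).
315 = 3^2 × 5 × 7
153 = 3^2 × 17
gcd(315, 153) = 3^2 = 9.
Tiles: (315/9) × (153/9) = 35 × 17 = 595.

595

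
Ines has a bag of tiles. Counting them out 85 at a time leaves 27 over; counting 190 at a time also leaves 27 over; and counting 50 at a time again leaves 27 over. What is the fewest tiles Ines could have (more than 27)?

N − 27 must be a common multiple of 85, 190, and 50.
85 = 5 × 17
190 = 2 × 5 × 19
50 = 2 × 5^2
LCM(85, 190, 50) = 2 × 5^2 × 17 × 19 = 16150.
Smallest N > 27 is LCM + 27 = 16150 + 27 = 16177.

16177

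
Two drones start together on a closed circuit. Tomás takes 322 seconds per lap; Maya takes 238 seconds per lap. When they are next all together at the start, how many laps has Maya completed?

23 laps

All finish a whole number of cycles simultaneously at t = LCM of the periods.
322 = 2 × 7 × 23
238 = 2 × 7 × 17
LCM(322, 238) = 2 × 7 × 17 × 23 = 5474.
Laps for period 238: 5474 / 238 = 23.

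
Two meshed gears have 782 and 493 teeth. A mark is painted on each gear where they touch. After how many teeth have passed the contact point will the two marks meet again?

22678 teeth

They coincide at every common multiple of the periods; the first is the LCM.
782 = 2 × 17 × 23
493 = 17 × 29
LCM(782, 493) = 2 × 17 × 23 × 29 = 22678.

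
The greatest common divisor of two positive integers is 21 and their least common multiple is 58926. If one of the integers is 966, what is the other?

For two integers, gcd × lcm = product, so the other is (21 × 58926) / 966 = 1237446 / 966 = 1281.

1281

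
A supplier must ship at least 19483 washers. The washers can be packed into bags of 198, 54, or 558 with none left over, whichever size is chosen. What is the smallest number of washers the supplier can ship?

The number of washers must be a common multiple of 198, 54, and 558, so a multiple of their LCM.
198 = 2 × 3^2 × 11
54 = 2 × 3^3
558 = 2 × 3^2 × 31
LCM(198, 54, 558) = 2 × 3^3 × 11 × 31 = 18414.
Smallest multiple of 18414 that is ≥ 19483: ⌈19483/18414⌉ × 18414 = 2 × 18414 = 36828.

36828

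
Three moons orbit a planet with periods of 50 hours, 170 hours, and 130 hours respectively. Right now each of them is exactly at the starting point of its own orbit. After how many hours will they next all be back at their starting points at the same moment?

We need the least common multiple of the intervals.
50 = 2 × 5^2
170 = 2 × 5 × 17
130 = 2 × 5 × 13
LCM(50, 170, 130) = 2 × 5^2 × 13 × 17 = 11050.

11050 hours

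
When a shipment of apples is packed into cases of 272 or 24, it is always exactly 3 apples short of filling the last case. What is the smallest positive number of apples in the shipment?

Being 3 short of a full case of size k means N ≡ −3 (mod k), i.e. N + 3 is a multiple of each size.
272 = 2^4 × 17
24 = 2^3 × 3
LCM(272, 24) = 2^4 × 3 × 17 = 816.
Smallest positive N is 816 − 3 = 813.

813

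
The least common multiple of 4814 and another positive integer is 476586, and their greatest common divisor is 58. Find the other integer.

gcd × lcm = product of the two integers, so the other integer is (58 × 476586) / 4814 = 5742.

5742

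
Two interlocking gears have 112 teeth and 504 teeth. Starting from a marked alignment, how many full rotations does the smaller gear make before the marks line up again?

9 rotations

The first common completion time is the LCM of the periods.
112 = 2^4 × 7
504 = 2^3 × 3^2 × 7
LCM(112, 504) = 2^4 × 3^2 × 7 = 1008.
Rotations for period 112: 1008 / 112 = 9.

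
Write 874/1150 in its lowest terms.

19/25

874 = 2 × 19 × 23
1150 = 2 × 5^2 × 23
gcd(874, 1150) = 2 × 23 = 46.
Divide numerator and denominator by 46: 874/1150 = 19/25.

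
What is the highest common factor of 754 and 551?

29

754 = 2 × 13 × 29
551 = 19 × 29
gcd(754, 551) = 29.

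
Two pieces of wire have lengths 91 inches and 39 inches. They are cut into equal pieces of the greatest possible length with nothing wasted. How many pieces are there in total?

10

Piece length = gcd(91, 39).
91 = 7 × 13
39 = 3 × 13
gcd(91, 39) = 13.
Total pieces = 91/13 + 39/13 = 7 + 3 = 10.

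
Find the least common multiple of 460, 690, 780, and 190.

340860

460 = 2^2 × 5 × 23
690 = 2 × 3 × 5 × 23
780 = 2^2 × 3 × 5 × 13
190 = 2 × 5 × 19
LCM(460, 690, 780, 190) = 2^2 × 3 × 5 × 13 × 19 × 23 = 340860.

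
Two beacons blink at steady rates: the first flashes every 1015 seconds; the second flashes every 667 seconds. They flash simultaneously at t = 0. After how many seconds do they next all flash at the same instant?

23345 seconds

They coincide at every common multiple of the periods; the first is the LCM.
1015 = 5 × 7 × 29
667 = 23 × 29
LCM(1015, 667) = 5 × 7 × 23 × 29 = 23345.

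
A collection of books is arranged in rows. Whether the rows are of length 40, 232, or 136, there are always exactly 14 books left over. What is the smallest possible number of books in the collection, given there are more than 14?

N − 14 must be a common multiple of 40, 232, and 136.
40 = 2^3 × 5
232 = 2^3 × 29
136 = 2^3 × 17
LCM(40, 232, 136) = 2^3 × 5 × 17 × 29 = 19720.
Smallest N > 14 is LCM + 14 = 19720 + 14 = 19734.

19734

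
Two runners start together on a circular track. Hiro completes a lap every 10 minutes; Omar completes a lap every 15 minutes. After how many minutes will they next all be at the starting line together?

30 minutes

The first simultaneous occurrence is after LCM of the individual periods.
10 = 2 × 5
15 = 3 × 5
LCM(10, 15) = 2 × 3 × 5 = 30.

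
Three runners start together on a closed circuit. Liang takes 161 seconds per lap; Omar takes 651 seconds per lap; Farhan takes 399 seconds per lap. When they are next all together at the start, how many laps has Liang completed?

The first common completion time is the LCM of the periods.
161 = 7 × 23
651 = 3 × 7 × 31
399 = 3 × 7 × 19
LCM(161, 651, 399) = 3 × 7 × 19 × 23 × 31 = 284487.
Laps for period 161: 284487 / 161 = 1767.

1767 laps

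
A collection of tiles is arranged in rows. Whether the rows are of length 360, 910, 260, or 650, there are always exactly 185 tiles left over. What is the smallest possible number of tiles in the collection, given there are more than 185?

163985

N − 185 must be a common multiple of 360, 910, 260, and 650.
360 = 2^3 × 3^2 × 5
910 = 2 × 5 × 7 × 13
260 = 2^2 × 5 × 13
650 = 2 × 5^2 × 13
LCM(360, 910, 260, 650) = 2^3 × 3^2 × 5^2 × 7 × 13 = 163800.
Smallest N > 185 is LCM + 185 = 163800 + 185 = 163985.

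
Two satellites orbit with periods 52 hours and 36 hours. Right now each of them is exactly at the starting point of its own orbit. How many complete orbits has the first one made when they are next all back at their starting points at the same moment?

9 orbits

They are all back at their starting positions together after one LCM of the periods.
52 = 2^2 × 13
36 = 2^2 × 3^2
LCM(52, 36) = 2^2 × 3^2 × 13 = 468.
Orbits for period 52: 468 / 52 = 9.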